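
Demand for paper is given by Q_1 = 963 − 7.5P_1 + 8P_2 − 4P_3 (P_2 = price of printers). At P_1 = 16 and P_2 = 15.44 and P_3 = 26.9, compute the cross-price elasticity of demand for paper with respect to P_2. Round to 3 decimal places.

At P_1 = 16 and P_2 = 15.44 and P_3 = 26.9: Q_1 = 858.92.
∂Q_1/∂P_2 = 8.
ε = (∂Q_1/∂P_2)(P_2/Q_1) = 8 × (15.44/858.92) ≈ 0.144.

0.144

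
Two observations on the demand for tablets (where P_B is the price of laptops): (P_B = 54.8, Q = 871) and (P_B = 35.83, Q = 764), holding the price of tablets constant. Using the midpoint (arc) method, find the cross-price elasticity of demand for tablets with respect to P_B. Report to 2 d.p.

0.31

ΔQ_A = 764 − 871 = -107; ΔP_B = 35.83 − 54.8 = -18.97.
Midpoints: Q̄_A = 817.5, P̄_B = 45.31.
ε = (ΔQ_A/Q̄_A)/(ΔP_B/P̄_B) = (-107/817.5)/(-18.97/45.31) ≈ 0.31.
ε > 0: tablets and laptops are substitutes.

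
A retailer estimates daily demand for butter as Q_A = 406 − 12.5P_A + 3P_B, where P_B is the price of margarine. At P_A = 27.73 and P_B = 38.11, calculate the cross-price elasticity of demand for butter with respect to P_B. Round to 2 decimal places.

0.66

At P_A = 27.73 and P_B = 38.11: Q_A = 173.705.
∂Q_A/∂P_B = 3.
ε = (∂Q_A/∂P_B)(P_B/Q_A) = 3 × (38.11/173.705) ≈ 0.66.
Since ε > 0, butter and margarine are substitutes.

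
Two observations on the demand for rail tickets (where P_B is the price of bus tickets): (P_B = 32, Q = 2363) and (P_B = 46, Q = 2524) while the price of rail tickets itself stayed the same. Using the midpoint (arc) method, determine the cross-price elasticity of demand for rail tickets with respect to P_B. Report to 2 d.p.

0.18

ΔQ_A = 2524 − 2363 = 161; ΔP_B = 46 − 32 = 14.
Midpoints: Q̄_A = 2443.5, P̄_B = 39.00.
ε = (ΔQ_A/Q̄_A)/(ΔP_B/P̄_B) = (161/2443.5)/(14/39.00) ≈ 0.18.
ε > 0: rail tickets and bus tickets are substitutes.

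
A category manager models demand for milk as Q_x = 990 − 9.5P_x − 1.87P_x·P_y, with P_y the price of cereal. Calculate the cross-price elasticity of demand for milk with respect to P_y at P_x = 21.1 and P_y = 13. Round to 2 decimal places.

-1.85

At P_x = 21.1 and P_y = 13: Q_x = 276.609.
∂Q_x/∂P_y = -1.87P_x = -1.87(21.1) = -39.4570.
ε = (∂Q_x/∂P_y)(P_y/Q_x) = -39.4570 × (13/276.609) ≈ -1.85.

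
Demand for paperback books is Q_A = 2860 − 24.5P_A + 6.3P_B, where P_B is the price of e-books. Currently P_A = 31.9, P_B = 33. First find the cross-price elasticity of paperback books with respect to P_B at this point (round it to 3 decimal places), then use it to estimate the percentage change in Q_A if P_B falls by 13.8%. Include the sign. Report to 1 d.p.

-1.3%

At P_A = 31.9, P_B = 33: Q_A = 2286.35.
∂Q_A/∂P_B = 6.3.
ε = (∂Q_A/∂P_B)(P_B/Q_A) = 6.3000 × 33/2286.35 ≈ 0.091.
%ΔQ_A ≈ ε × %ΔP_B = 0.091 × (-13.8%) = -1.3%.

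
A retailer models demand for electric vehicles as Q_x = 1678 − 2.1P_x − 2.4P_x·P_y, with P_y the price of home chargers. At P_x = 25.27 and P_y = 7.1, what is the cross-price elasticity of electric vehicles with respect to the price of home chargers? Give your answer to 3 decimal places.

-0.361

At P_x = 25.27 and P_y = 7.1: Q_x = 1194.332.
∂Q_x/∂P_y = -2.4P_x = -2.4(25.27) = -60.6480.
ε = (∂Q_x/∂P_y)(P_y/Q_x) = -60.6480 × (7.1/1194.332) ≈ -0.361.
ε < 0: complements.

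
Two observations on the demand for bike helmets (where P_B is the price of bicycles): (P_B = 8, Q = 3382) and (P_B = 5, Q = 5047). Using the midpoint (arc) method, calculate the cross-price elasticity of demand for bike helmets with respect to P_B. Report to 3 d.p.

-0.856

ΔQ_A = 5047 − 3382 = 1665; ΔP_B = 5 − 8 = -3.
Midpoints: Q̄_A = 4214.5, P̄_B = 6.50.
ε = (ΔQ_A/Q̄_A)/(ΔP_B/P̄_B) = (1665/4214.5)/(-3/6.50) ≈ -0.856.
ε < 0: bike helmets and bicycles are complements.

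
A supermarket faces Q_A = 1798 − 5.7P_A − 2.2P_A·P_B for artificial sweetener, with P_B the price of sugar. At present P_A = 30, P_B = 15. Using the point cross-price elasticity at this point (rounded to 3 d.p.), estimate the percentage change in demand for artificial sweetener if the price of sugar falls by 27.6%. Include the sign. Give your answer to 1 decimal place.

At P_A = 30, P_B = 15: Q_A = 637.
∂Q_A/∂P_B = -2.2P_A = -66.0000.
ε = (∂Q_A/∂P_B)(P_B/Q_A) = -66.0000 × 15/637 ≈ -1.554.
%ΔQ_A ≈ ε × %ΔP_B = -1.554 × (-27.6%) = 42.9%.

42.9%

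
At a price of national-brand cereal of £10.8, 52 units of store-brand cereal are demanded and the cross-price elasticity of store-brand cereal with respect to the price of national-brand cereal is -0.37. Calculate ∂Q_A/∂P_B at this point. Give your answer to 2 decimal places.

-1.78

ε = (∂Q_A/∂P_B)·(P_B/Q_A) ⇒ ∂Q_A/∂P_B = ε·Q_A/P_B = -0.37 × 52/10.8 ≈ -1.78.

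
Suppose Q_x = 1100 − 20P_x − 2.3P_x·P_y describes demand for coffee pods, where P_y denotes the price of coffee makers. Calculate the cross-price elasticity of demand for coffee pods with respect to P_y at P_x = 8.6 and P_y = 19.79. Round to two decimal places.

-0.73

At P_x = 8.6 and P_y = 19.79: Q_x = 536.554.
∂Q_x/∂P_y = -2.3P_x = -2.3(8.6) = -19.7800.
ε = (∂Q_x/∂P_y)(P_y/Q_x) = -19.7800 × (19.79/536.554) ≈ -0.73.
ε < 0: complements.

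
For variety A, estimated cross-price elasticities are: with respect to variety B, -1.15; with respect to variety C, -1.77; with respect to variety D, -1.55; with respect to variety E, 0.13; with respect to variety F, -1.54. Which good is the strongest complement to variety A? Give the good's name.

variety C

Complements have ε < 0. The most negative value is -1.77 (variety C).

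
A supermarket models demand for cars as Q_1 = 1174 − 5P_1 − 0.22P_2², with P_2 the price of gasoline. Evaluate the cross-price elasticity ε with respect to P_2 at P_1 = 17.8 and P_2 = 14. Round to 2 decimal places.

At P_1 = 17.8 and P_2 = 14: Q_1 = 1041.88.
∂Q_1/∂P_2 = -0.44P_2 = -0.44(14) = -6.1600.
ε = (∂Q_1/∂P_2)(P_2/Q_1) = -6.1600 × (14/1041.88) ≈ -0.08.

-0.08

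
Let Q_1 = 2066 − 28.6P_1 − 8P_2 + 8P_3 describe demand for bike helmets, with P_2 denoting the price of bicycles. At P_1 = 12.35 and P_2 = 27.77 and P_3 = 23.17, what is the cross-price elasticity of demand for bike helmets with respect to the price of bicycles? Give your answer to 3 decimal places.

-0.133

At P_1 = 12.35 and P_2 = 27.77 and P_3 = 23.17: Q_1 = 1675.99.
∂Q_1/∂P_2 = -8.
ε = (∂Q_1/∂P_2)(P_2/Q_1) = -8 × (27.77/1675.99) ≈ -0.133.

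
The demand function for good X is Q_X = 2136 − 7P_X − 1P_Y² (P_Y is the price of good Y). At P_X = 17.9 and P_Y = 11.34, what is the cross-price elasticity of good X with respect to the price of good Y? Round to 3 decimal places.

-0.137

At P_X = 17.9 and P_Y = 11.34: Q_X = 1882.104.
∂Q_X/∂P_Y = -2P_Y = -2(11.34) = -22.6800.
ε = (∂Q_X/∂P_Y)(P_Y/Q_X) = -22.6800 × (11.34/1882.104) ≈ -0.137.
ε < 0: complements.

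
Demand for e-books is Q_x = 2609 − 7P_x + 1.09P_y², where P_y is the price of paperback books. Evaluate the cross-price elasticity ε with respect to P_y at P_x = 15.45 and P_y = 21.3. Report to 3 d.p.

At P_x = 15.45 and P_y = 21.3: Q_x = 2995.372.
∂Q_x/∂P_y = 2.18P_y = 2.18(21.3) = 46.4340.
ε = (∂Q_x/∂P_y)(P_y/Q_x) = 46.4340 × (21.3/2995.372) ≈ 0.330.
ε > 0: substitutes.

0.330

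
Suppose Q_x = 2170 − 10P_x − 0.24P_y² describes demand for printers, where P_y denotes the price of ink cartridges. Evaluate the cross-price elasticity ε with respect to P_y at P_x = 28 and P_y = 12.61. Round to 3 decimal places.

-0.041

At P_x = 28 and P_y = 12.61: Q_x = 1851.837.
∂Q_x/∂P_y = -0.48P_y = -0.48(12.61) = -6.0528.
ε = (∂Q_x/∂P_y)(P_y/Q_x) = -6.0528 × (12.61/1851.837) ≈ -0.041.
ε < 0: complements.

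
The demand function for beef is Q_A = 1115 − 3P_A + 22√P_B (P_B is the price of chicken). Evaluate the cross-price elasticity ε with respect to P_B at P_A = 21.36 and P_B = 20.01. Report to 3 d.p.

At P_A = 21.36 and P_B = 20.01: Q_A = 1149.332.
∂Q_A/∂P_B = 22/(2√P_B) = 22/(2√20.01) = 2.4591.
ε = (∂Q_A/∂P_B)(P_B/Q_A) = 2.4591 × (20.01/1149.332) ≈ 0.043.

0.043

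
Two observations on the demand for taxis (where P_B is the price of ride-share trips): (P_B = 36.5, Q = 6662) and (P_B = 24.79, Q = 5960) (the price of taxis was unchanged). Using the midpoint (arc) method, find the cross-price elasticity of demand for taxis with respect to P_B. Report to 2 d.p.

0.29

ΔQ_A = 5960 − 6662 = -702; ΔP_B = 24.79 − 36.5 = -11.71.
Midpoints: Q̄_A = 6311.0, P̄_B = 30.64.
ε = (ΔQ_A/Q̄_A)/(ΔP_B/P̄_B) = (-702/6311.0)/(-11.71/30.64) ≈ 0.29.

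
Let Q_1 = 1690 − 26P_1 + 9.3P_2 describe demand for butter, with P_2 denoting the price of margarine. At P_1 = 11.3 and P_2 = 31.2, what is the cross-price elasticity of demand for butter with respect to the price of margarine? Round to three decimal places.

At P_1 = 11.3 and P_2 = 31.2: Q_1 = 1686.36.
∂Q_1/∂P_2 = 9.3.
ε = (∂Q_1/∂P_2)(P_2/Q_1) = 9.3 × (31.2/1686.36) ≈ 0.172.
Since ε > 0, butter and margarine are substitutes.

0.172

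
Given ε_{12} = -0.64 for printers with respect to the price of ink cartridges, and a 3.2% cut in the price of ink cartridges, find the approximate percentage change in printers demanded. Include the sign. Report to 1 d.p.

2.0%

%ΔQ ≈ ε × %ΔP of ink cartridges = -0.64 × (-3.2%) = 2.0%.
Demand for printers rises by about 2.0%.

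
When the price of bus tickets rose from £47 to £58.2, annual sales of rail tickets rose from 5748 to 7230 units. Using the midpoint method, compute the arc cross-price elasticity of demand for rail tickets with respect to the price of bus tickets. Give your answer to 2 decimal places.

ΔQ_A = 7230 − 5748 = 1482; ΔP_B = 58.2 − 47 = 11.2.
Midpoints: Q̄_A = 6489.0, P̄_B = 52.60.
ε = (ΔQ_A/Q̄_A)/(ΔP_B/P̄_B) = (1482/6489.0)/(11.2/52.60) ≈ 1.07.

1.07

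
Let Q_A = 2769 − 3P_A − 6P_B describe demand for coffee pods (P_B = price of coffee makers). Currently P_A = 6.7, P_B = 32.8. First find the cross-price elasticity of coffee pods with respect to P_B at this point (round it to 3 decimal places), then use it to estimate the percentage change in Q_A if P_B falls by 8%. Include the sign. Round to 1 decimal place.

At P_A = 6.7, P_B = 32.8: Q_A = 2552.1.
∂Q_A/∂P_B = -6.
ε = (∂Q_A/∂P_B)(P_B/Q_A) = -6.0000 × 32.8/2552.1 ≈ -0.077.
%ΔQ_A ≈ ε × %ΔP_B = -0.077 × (-8%) = 0.6%.

0.6%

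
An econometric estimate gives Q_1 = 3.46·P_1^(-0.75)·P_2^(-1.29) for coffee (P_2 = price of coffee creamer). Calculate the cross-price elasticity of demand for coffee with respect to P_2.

In a log-linear (constant-elasticity) demand function, the coefficient on the exponent of P_2 is the cross-price elasticity.
ε = -1.29. Negative, so coffee and coffee creamer are complements.

-1.29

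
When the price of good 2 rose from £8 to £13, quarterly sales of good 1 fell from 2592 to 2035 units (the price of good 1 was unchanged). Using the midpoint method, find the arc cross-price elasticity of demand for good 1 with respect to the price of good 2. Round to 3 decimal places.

ΔQ_1 = 2035 − 2592 = -557; ΔP_2 = 13 − 8 = 5.
Midpoints: Q̄_1 = 2313.5, P̄_2 = 10.50.
ε = (ΔQ_1/Q̄_1)/(ΔP_2/P̄_2) = (-557/2313.5)/(5/10.50) ≈ -0.506.
ε < 0: good 1 and good 2 are complements.

-0.506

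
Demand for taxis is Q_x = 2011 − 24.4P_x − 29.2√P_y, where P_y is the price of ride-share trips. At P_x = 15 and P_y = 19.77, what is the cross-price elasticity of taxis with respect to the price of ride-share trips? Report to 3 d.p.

-0.043

At P_x = 15 and P_y = 19.77: Q_x = 1515.167.
∂Q_x/∂P_y = -29.2/(2√P_y) = -29.2/(2√19.77) = -3.2836.
ε = (∂Q_x/∂P_y)(P_y/Q_x) = -3.2836 × (19.77/1515.167) ≈ -0.043.
ε < 0: complements.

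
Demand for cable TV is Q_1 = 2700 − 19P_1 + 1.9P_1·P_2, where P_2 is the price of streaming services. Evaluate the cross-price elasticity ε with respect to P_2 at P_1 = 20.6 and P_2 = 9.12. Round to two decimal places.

At P_1 = 20.6 and P_2 = 9.12: Q_1 = 2665.557.
∂Q_1/∂P_2 = 1.9P_1 = 1.9(20.6) = 39.1400.
ε = (∂Q_1/∂P_2)(P_2/Q_1) = 39.1400 × (9.12/2665.557) ≈ 0.13.

0.13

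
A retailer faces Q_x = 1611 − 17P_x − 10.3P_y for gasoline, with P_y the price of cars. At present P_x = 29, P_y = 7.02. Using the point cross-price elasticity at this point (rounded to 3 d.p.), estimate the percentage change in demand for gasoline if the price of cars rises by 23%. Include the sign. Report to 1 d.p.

At P_x = 29, P_y = 7.02: Q_x = 1045.694.
∂Q_x/∂P_y = -10.3.
ε = (∂Q_x/∂P_y)(P_y/Q_x) = -10.3000 × 7.02/1045.694 ≈ -0.069.
%ΔQ_x ≈ ε × %ΔP_y = -0.069 × (23%) = -1.6%.

-1.6%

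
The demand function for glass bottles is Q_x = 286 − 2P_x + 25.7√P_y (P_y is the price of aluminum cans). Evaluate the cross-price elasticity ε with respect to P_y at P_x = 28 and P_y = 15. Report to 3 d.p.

At P_x = 28 and P_y = 15: Q_x = 329.536.
∂Q_x/∂P_y = 25.7/(2√P_y) = 25.7/(2√15) = 3.3179.
ε = (∂Q_x/∂P_y)(P_y/Q_x) = 3.3179 × (15/329.536) ≈ 0.151.

0.151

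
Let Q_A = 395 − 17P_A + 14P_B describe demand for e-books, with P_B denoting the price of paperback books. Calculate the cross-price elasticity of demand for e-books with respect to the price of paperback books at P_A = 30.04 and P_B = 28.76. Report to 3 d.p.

1.403

At P_A = 30.04 and P_B = 28.76: Q_A = 286.96.
∂Q_A/∂P_B = 14.
ε = (∂Q_A/∂P_B)(P_B/Q_A) = 14 × (28.76/286.96) ≈ 1.403.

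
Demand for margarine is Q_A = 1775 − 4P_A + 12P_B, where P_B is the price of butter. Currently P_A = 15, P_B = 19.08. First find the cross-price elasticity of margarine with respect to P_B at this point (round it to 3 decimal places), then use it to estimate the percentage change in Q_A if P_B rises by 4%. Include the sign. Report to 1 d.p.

At P_A = 15, P_B = 19.08: Q_A = 1943.96.
∂Q_A/∂P_B = 12.
ε = (∂Q_A/∂P_B)(P_B/Q_A) = 12.0000 × 19.08/1943.96 ≈ 0.118.
%ΔQ_A ≈ ε × %ΔP_B = 0.118 × (4%) = 0.5%.

0.5%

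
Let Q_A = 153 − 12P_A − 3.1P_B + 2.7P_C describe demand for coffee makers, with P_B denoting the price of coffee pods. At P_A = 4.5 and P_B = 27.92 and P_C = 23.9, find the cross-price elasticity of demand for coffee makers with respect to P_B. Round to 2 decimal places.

-1.12

At P_A = 4.5 and P_B = 27.92 and P_C = 23.9: Q_A = 76.978.
∂Q_A/∂P_B = -3.1.
ε = (∂Q_A/∂P_B)(P_B/Q_A) = -3.1 × (27.92/76.978) ≈ -1.12.
Since ε < 0, coffee makers and coffee pods are complements.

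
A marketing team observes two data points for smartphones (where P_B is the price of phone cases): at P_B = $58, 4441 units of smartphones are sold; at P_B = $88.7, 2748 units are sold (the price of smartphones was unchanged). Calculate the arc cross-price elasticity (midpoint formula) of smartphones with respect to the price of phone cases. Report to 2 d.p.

-1.13

ΔQ_A = 2748 − 4441 = -1693; ΔP_B = 88.7 − 58 = 30.7.
Midpoints: Q̄_A = 3594.5, P̄_B = 73.35.
ε = (ΔQ_A/Q̄_A)/(ΔP_B/P̄_B) = (-1693/3594.5)/(30.7/73.35) ≈ -1.13.
ε < 0: smartphones and phone cases are complements.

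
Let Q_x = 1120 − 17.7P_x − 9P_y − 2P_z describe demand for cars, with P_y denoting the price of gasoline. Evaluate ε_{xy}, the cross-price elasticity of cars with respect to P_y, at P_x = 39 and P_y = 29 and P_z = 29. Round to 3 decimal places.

At P_x = 39 and P_y = 29 and P_z = 29: Q_x = 110.7.
∂Q_x/∂P_y = -9.
ε = (∂Q_x/∂P_y)(P_y/Q_x) = -9 × (29/110.7) ≈ -2.358.
Since ε < 0, cars and gasoline are complements.

-2.358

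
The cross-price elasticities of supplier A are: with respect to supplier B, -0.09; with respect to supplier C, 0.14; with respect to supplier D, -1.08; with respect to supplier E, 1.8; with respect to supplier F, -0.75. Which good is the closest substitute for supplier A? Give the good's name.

Substitutes have ε > 0. Among the positive values, 1.8 (supplier E) is largest.

supplier E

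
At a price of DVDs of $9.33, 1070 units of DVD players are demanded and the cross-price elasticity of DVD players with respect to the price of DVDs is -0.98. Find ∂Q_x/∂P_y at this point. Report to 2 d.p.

-112.39

ε = (∂Q_x/∂P_y)·(P_y/Q_x) ⇒ ∂Q_x/∂P_y = ε·Q_x/P_y = -0.98 × 1070/9.33 ≈ -112.39.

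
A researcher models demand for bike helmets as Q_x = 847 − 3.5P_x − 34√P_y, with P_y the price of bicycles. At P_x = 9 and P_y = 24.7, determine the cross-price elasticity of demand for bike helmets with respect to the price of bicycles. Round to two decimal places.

At P_x = 9 and P_y = 24.7: Q_x = 646.523.
∂Q_x/∂P_y = -34/(2√P_y) = -34/(2√24.7) = -3.4206.
ε = (∂Q_x/∂P_y)(P_y/Q_x) = -3.4206 × (24.7/646.523) ≈ -0.13.

-0.13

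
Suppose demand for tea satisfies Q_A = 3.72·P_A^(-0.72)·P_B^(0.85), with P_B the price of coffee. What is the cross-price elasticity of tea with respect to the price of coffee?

In a log-linear (constant-elasticity) demand function, the coefficient on the exponent of P_B is the cross-price elasticity.
ε = 0.85. Positive, so tea and coffee are substitutes.

0.85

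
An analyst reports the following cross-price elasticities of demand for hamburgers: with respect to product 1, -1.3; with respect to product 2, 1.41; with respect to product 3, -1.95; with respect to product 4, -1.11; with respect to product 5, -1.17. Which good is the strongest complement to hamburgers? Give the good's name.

product 3

Complements have ε < 0. The most negative value is -1.95 (product 3).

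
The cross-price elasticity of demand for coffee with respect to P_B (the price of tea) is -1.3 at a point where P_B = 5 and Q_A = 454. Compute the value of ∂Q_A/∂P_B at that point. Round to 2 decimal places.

-118.04

ε = (∂Q_A/∂P_B)·(P_B/Q_A) ⇒ ∂Q_A/∂P_B = ε·Q_A/P_B = -1.3 × 454/5 ≈ -118.04.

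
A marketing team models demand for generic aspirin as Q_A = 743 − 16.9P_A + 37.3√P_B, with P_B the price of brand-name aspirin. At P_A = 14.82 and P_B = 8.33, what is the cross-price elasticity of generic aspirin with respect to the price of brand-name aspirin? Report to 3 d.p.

0.090

At P_A = 14.82 and P_B = 8.33: Q_A = 600.196.
∂Q_A/∂P_B = 37.3/(2√P_B) = 37.3/(2√8.33) = 6.4618.
ε = (∂Q_A/∂P_B)(P_B/Q_A) = 6.4618 × (8.33/600.196) ≈ 0.090.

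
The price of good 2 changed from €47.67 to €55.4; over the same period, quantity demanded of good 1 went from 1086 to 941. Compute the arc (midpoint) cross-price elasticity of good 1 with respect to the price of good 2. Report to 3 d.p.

-0.954

ΔQ_1 = 941 − 1086 = -145; ΔP_2 = 55.4 − 47.67 = 7.73.
Midpoints: Q̄_1 = 1013.5, P̄_2 = 51.53.
ε = (ΔQ_1/Q̄_1)/(ΔP_2/P̄_2) = (-145/1013.5)/(7.73/51.53) ≈ -0.954.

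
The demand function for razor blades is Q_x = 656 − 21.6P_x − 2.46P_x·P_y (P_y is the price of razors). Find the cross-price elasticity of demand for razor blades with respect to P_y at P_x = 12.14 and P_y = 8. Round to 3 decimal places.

At P_x = 12.14 and P_y = 8: Q_x = 154.861.
∂Q_x/∂P_y = -2.46P_x = -2.46(12.14) = -29.8644.
ε = (∂Q_x/∂P_y)(P_y/Q_x) = -29.8644 × (8/154.861) ≈ -1.543.

-1.543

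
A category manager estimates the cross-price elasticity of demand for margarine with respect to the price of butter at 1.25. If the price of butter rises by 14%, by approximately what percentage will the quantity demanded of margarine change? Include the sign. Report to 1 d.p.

17.5%

%ΔQ ≈ ε × %ΔP of butter = 1.25 × (14%) = 17.5%.
Demand for margarine rises by about 17.5%.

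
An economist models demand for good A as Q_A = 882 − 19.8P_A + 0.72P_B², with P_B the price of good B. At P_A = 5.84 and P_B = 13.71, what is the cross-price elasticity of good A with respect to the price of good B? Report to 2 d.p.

0.30

At P_A = 5.84 and P_B = 13.71: Q_A = 901.702.
∂Q_A/∂P_B = 1.44P_B = 1.44(13.71) = 19.7424.
ε = (∂Q_A/∂P_B)(P_B/Q_A) = 19.7424 × (13.71/901.702) ≈ 0.30.
ε > 0: substitutes.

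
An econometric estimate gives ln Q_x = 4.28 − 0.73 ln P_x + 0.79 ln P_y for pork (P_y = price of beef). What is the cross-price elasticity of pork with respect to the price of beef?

In a log-linear (constant-elasticity) demand function, the coefficient on ln P_y is the cross-price elasticity.
ε = 0.79. Positive, so pork and beef are substitutes.

0.79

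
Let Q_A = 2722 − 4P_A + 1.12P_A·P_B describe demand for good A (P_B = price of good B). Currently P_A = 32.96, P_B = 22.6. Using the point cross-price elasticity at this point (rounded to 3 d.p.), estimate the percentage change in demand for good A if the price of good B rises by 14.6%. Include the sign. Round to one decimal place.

At P_A = 32.96, P_B = 22.6: Q_A = 3424.444.
∂Q_A/∂P_B = 1.12P_A = 36.9152.
ε = (∂Q_A/∂P_B)(P_B/Q_A) = 36.9152 × 22.6/3424.444 ≈ 0.244.
%ΔQ_A ≈ ε × %ΔP_B = 0.244 × (14.6%) = 3.6%.

3.6%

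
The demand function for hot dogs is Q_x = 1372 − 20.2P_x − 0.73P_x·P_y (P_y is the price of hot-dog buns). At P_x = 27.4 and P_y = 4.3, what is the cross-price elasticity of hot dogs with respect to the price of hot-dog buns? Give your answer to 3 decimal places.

At P_x = 27.4 and P_y = 4.3: Q_x = 732.511.
∂Q_x/∂P_y = -0.73P_x = -0.73(27.4) = -20.0020.
ε = (∂Q_x/∂P_y)(P_y/Q_x) = -20.0020 × (4.3/732.511) ≈ -0.117.
ε < 0: complements.

-0.117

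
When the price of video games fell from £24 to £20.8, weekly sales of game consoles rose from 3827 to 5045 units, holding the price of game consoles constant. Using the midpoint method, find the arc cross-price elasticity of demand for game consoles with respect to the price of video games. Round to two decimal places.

ΔQ_A = 5045 − 3827 = 1218; ΔP_B = 20.8 − 24 = -3.2.
Midpoints: Q̄_A = 4436.0, P̄_B = 22.40.
ε = (ΔQ_A/Q̄_A)/(ΔP_B/P̄_B) = (1218/4436.0)/(-3.2/22.40) ≈ -1.92.

-1.92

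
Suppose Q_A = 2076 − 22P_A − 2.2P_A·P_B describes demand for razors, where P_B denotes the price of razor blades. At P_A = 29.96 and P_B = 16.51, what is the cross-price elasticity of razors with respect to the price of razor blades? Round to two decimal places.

At P_A = 29.96 and P_B = 16.51: Q_A = 328.673.
∂Q_A/∂P_B = -2.2P_A = -2.2(29.96) = -65.9120.
ε = (∂Q_A/∂P_B)(P_B/Q_A) = -65.9120 × (16.51/328.673) ≈ -3.31.

-3.31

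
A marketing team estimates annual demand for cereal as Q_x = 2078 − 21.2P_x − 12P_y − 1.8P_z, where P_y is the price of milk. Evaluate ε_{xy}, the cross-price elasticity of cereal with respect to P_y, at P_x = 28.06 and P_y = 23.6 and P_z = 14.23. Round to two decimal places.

At P_x = 28.06 and P_y = 23.6 and P_z = 14.23: Q_x = 1174.314.
∂Q_x/∂P_y = -12.
ε = (∂Q_x/∂P_y)(P_y/Q_x) = -12 × (23.6/1174.314) ≈ -0.24.

-0.24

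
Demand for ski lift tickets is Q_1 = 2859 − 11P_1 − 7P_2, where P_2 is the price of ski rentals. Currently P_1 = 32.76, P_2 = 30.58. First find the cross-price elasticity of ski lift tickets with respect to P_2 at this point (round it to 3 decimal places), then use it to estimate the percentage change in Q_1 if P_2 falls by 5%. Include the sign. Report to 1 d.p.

At P_1 = 32.76, P_2 = 30.58: Q_1 = 2284.58.
∂Q_1/∂P_2 = -7.
ε = (∂Q_1/∂P_2)(P_2/Q_1) = -7.0000 × 30.58/2284.58 ≈ -0.094.
%ΔQ_1 ≈ ε × %ΔP_2 = -0.094 × (-5%) = 0.5%.

0.5%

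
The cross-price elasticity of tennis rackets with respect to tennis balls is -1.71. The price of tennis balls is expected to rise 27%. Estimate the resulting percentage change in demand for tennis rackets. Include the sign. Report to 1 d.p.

%ΔQ ≈ ε × %ΔP of tennis balls = -1.71 × (27%) = -46.2%.
Demand for tennis rackets falls by about 46.2%.

-46.2%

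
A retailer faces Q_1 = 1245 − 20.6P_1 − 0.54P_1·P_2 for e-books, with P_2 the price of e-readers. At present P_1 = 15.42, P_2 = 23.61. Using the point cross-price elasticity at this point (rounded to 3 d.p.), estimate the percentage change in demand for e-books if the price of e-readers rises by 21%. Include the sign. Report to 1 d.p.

At P_1 = 15.42, P_2 = 23.61: Q_1 = 730.752.
∂Q_1/∂P_2 = -0.54P_1 = -8.3268.
ε = (∂Q_1/∂P_2)(P_2/Q_1) = -8.3268 × 23.61/730.752 ≈ -0.269.
%ΔQ_1 ≈ ε × %ΔP_2 = -0.269 × (21%) = -5.6%.

-5.6%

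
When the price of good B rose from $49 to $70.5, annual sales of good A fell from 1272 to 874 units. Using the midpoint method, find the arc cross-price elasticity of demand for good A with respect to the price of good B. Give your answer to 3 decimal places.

-1.031

ΔQ_A = 874 − 1272 = -398; ΔP_B = 70.5 − 49 = 21.5.
Midpoints: Q̄_A = 1073.0, P̄_B = 59.75.
ε = (ΔQ_A/Q̄_A)/(ΔP_B/P̄_B) = (-398/1073.0)/(21.5/59.75) ≈ -1.031.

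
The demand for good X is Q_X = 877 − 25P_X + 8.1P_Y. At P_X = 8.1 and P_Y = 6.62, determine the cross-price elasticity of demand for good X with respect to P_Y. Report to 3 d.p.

0.074

At P_X = 8.1 and P_Y = 6.62: Q_X = 728.122.
∂Q_X/∂P_Y = 8.1.
ε = (∂Q_X/∂P_Y)(P_Y/Q_X) = 8.1 × (6.62/728.122) ≈ 0.074.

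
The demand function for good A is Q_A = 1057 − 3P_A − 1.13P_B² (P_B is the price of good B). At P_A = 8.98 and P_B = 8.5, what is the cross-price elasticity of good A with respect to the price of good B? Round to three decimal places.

At P_A = 8.98 and P_B = 8.5: Q_A = 948.418.
∂Q_A/∂P_B = -2.26P_B = -2.26(8.5) = -19.2100.
ε = (∂Q_A/∂P_B)(P_B/Q_A) = -19.2100 × (8.5/948.418) ≈ -0.172.
ε < 0: complements.

-0.172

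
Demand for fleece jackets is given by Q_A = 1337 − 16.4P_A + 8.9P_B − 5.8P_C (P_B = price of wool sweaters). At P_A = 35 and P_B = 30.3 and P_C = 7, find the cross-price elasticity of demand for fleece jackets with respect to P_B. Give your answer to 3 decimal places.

0.272

At P_A = 35 and P_B = 30.3 and P_C = 7: Q_A = 992.07.
∂Q_A/∂P_B = 8.9.
ε = (∂Q_A/∂P_B)(P_B/Q_A) = 8.9 × (30.3/992.07) ≈ 0.272.
Since ε > 0, fleece jackets and wool sweaters are substitutes.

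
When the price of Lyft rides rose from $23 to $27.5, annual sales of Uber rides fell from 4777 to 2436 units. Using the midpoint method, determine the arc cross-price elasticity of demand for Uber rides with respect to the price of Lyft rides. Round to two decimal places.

-3.64

ΔQ_A = 2436 − 4777 = -2341; ΔP_B = 27.5 − 23 = 4.5.
Midpoints: Q̄_A = 3606.5, P̄_B = 25.25.
ε = (ΔQ_A/Q̄_A)/(ΔP_B/P̄_B) = (-2341/3606.5)/(4.5/25.25) ≈ -3.64.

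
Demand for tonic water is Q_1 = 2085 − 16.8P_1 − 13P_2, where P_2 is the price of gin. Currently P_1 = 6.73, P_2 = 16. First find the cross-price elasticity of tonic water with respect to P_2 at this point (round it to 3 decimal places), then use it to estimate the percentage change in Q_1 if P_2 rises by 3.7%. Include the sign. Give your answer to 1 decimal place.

-0.4%

At P_1 = 6.73, P_2 = 16: Q_1 = 1763.936.
∂Q_1/∂P_2 = -13.
ε = (∂Q_1/∂P_2)(P_2/Q_1) = -13.0000 × 16/1763.936 ≈ -0.118.
%ΔQ_1 ≈ ε × %ΔP_2 = -0.118 × (3.7%) = -0.4%.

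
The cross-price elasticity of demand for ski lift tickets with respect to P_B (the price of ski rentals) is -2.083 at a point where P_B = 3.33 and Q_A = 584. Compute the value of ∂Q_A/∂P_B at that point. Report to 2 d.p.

ε = (∂Q_A/∂P_B)·(P_B/Q_A) ⇒ ∂Q_A/∂P_B = ε·Q_A/P_B = -2.083 × 584/3.33 ≈ -365.31.

-365.31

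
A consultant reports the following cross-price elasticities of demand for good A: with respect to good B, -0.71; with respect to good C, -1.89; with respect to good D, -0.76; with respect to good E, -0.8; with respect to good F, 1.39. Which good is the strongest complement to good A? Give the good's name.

Complements have ε < 0. The most negative value is -1.89 (good C).

good C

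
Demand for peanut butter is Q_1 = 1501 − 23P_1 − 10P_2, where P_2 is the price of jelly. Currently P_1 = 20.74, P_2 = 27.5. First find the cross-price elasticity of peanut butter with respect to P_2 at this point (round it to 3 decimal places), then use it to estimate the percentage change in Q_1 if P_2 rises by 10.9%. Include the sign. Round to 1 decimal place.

At P_1 = 20.74, P_2 = 27.5: Q_1 = 748.98.
∂Q_1/∂P_2 = -10.
ε = (∂Q_1/∂P_2)(P_2/Q_1) = -10.0000 × 27.5/748.98 ≈ -0.367.
%ΔQ_1 ≈ ε × %ΔP_2 = -0.367 × (10.9%) = -4.0%.

-4.0%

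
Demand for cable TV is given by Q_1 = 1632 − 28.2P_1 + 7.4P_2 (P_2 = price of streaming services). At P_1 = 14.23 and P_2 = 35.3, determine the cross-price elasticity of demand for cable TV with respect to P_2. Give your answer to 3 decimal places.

At P_1 = 14.23 and P_2 = 35.3: Q_1 = 1491.934.
∂Q_1/∂P_2 = 7.4.
ε = (∂Q_1/∂P_2)(P_2/Q_1) = 7.4 × (35.3/1491.934) ≈ 0.175.

0.175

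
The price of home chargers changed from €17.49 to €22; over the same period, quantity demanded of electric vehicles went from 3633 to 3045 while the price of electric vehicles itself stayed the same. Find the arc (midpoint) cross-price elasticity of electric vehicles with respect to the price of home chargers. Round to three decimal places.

ΔQ_A = 3045 − 3633 = -588; ΔP_B = 22 − 17.49 = 4.51.
Midpoints: Q̄_A = 3339.0, P̄_B = 19.74.
ε = (ΔQ_A/Q̄_A)/(ΔP_B/P̄_B) = (-588/3339.0)/(4.51/19.74) ≈ -0.771.
ε < 0: electric vehicles and home chargers are complements.

-0.771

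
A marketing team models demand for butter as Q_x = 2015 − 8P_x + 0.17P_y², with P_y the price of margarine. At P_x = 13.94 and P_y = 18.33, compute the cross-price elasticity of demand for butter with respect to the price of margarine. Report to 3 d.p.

0.058

At P_x = 13.94 and P_y = 18.33: Q_x = 1960.598.
∂Q_x/∂P_y = 0.34P_y = 0.34(18.33) = 6.2322.
ε = (∂Q_x/∂P_y)(P_y/Q_x) = 6.2322 × (18.33/1960.598) ≈ 0.058.
ε > 0: substitutes.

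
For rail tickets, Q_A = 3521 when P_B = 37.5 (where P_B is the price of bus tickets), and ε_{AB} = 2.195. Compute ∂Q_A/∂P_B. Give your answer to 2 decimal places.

206.10

ε = (∂Q_A/∂P_B)·(P_B/Q_A) ⇒ ∂Q_A/∂P_B = ε·Q_A/P_B = 2.195 × 3521/37.5 ≈ 206.10.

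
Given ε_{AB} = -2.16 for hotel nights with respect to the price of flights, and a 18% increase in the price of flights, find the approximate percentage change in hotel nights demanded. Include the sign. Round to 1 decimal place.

%ΔQ ≈ ε × %ΔP of flights = -2.16 × (18%) = -38.9%.
Demand for hotel nights falls by about 38.9%.

-38.9%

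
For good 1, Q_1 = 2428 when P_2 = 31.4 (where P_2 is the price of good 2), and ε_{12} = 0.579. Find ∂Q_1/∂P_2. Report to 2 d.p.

ε = (∂Q_1/∂P_2)·(P_2/Q_1) ⇒ ∂Q_1/∂P_2 = ε·Q_1/P_2 = 0.579 × 2428/31.4 ≈ 44.77.

44.77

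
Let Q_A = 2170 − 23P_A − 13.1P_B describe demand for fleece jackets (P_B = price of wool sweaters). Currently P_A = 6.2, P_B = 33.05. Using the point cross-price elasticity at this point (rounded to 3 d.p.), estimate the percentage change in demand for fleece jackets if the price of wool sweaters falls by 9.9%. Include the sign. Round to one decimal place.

At P_A = 6.2, P_B = 33.05: Q_A = 1594.445.
∂Q_A/∂P_B = -13.1.
ε = (∂Q_A/∂P_B)(P_B/Q_A) = -13.1000 × 33.05/1594.445 ≈ -0.272.
%ΔQ_A ≈ ε × %ΔP_B = -0.272 × (-9.9%) = 2.7%.

2.7%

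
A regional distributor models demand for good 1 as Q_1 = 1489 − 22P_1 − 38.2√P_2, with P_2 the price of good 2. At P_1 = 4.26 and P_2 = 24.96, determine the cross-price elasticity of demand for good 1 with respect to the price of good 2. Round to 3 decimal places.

At P_1 = 4.26 and P_2 = 24.96: Q_1 = 1204.433.
∂Q_1/∂P_2 = -38.2/(2√P_2) = -38.2/(2√24.96) = -3.8231.
ε = (∂Q_1/∂P_2)(P_2/Q_1) = -3.8231 × (24.96/1204.433) ≈ -0.079.

-0.079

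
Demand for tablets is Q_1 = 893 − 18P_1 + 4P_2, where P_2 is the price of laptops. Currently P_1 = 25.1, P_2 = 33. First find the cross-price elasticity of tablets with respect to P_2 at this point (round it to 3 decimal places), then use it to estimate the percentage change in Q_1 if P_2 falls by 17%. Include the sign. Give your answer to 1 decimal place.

At P_1 = 25.1, P_2 = 33: Q_1 = 573.2.
∂Q_1/∂P_2 = 4.
ε = (∂Q_1/∂P_2)(P_2/Q_1) = 4.0000 × 33/573.2 ≈ 0.230.
%ΔQ_1 ≈ ε × %ΔP_2 = 0.230 × (-17%) = -3.9%.

-3.9%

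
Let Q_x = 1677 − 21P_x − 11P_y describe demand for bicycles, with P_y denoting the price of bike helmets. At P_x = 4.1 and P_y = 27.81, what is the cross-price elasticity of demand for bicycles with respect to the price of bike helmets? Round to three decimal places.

-0.238

At P_x = 4.1 and P_y = 27.81: Q_x = 1284.99.
∂Q_x/∂P_y = -11.
ε = (∂Q_x/∂P_y)(P_y/Q_x) = -11 × (27.81/1284.99) ≈ -0.238.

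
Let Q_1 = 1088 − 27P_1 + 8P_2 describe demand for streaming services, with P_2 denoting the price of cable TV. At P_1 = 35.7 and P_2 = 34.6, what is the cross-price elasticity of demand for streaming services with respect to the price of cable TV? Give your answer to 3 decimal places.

0.690

At P_1 = 35.7 and P_2 = 34.6: Q_1 = 400.9.
∂Q_1/∂P_2 = 8.
ε = (∂Q_1/∂P_2)(P_2/Q_1) = 8 × (34.6/400.9) ≈ 0.690.
Since ε > 0, streaming services and cable TV are substitutes.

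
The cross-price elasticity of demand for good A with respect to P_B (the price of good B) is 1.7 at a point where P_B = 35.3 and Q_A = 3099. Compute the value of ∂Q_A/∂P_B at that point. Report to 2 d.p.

149.24

ε = (∂Q_A/∂P_B)·(P_B/Q_A) ⇒ ∂Q_A/∂P_B = ε·Q_A/P_B = 1.7 × 3099/35.3 ≈ 149.24.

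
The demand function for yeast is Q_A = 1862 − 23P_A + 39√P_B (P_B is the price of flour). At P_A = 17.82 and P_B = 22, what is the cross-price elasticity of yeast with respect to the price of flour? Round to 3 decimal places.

0.056

At P_A = 17.82 and P_B = 22: Q_A = 1635.066.
∂Q_A/∂P_B = 39/(2√P_B) = 39/(2√22) = 4.1574.
ε = (∂Q_A/∂P_B)(P_B/Q_A) = 4.1574 × (22/1635.066) ≈ 0.056.
ε > 0: substitutes.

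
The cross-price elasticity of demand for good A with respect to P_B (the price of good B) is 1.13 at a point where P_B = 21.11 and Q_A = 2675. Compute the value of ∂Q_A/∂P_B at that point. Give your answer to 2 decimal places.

ε = (∂Q_A/∂P_B)·(P_B/Q_A) ⇒ ∂Q_A/∂P_B = ε·Q_A/P_B = 1.13 × 2675/21.11 ≈ 143.19.

143.19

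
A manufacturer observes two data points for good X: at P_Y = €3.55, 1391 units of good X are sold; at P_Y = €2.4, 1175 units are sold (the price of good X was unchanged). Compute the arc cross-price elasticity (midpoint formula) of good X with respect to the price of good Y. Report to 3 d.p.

ΔQ_X = 1175 − 1391 = -216; ΔP_Y = 2.4 − 3.55 = -1.15.
Midpoints: Q̄_X = 1283.0, P̄_Y = 2.97.
ε = (ΔQ_X/Q̄_X)/(ΔP_Y/P̄_Y) = (-216/1283.0)/(-1.15/2.97) ≈ 0.436.
ε > 0: good X and good Y are substitutes.

0.436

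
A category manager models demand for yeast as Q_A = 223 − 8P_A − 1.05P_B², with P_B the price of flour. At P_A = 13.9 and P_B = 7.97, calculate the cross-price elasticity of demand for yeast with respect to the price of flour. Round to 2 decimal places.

-2.96

At P_A = 13.9 and P_B = 7.97: Q_A = 45.103.
∂Q_A/∂P_B = -2.1P_B = -2.1(7.97) = -16.7370.
ε = (∂Q_A/∂P_B)(P_B/Q_A) = -16.7370 × (7.97/45.103) ≈ -2.96.
ε < 0: complements.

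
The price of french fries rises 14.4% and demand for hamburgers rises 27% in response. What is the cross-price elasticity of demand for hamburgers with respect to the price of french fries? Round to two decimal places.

1.88

ε = (%ΔQ of hamburgers) / (%ΔP of french fries) = (27%) / (14.4%) ≈ 1.88.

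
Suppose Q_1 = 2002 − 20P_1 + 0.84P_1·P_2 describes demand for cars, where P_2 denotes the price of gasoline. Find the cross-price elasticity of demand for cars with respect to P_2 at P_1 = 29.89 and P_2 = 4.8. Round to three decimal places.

0.079

At P_1 = 29.89 and P_2 = 4.8: Q_1 = 1524.716.
∂Q_1/∂P_2 = 0.84P_1 = 0.84(29.89) = 25.1076.
ε = (∂Q_1/∂P_2)(P_2/Q_1) = 25.1076 × (4.8/1524.716) ≈ 0.079.
ε > 0: substitutes.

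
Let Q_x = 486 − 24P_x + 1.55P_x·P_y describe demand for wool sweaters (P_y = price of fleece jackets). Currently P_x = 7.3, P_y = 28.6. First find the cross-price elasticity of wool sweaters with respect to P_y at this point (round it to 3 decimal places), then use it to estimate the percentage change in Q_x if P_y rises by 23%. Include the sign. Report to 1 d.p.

At P_x = 7.3, P_y = 28.6: Q_x = 634.409.
∂Q_x/∂P_y = 1.55P_x = 11.3150.
ε = (∂Q_x/∂P_y)(P_y/Q_x) = 11.3150 × 28.6/634.409 ≈ 0.510.
%ΔQ_x ≈ ε × %ΔP_y = 0.510 × (23%) = 11.7%.

11.7%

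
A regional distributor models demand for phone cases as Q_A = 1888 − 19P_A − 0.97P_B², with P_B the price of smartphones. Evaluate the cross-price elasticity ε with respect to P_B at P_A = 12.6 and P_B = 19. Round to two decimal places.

-0.54

At P_A = 12.6 and P_B = 19: Q_A = 1298.43.
∂Q_A/∂P_B = -1.94P_B = -1.94(19) = -36.8600.
ε = (∂Q_A/∂P_B)(P_B/Q_A) = -36.8600 × (19/1298.43) ≈ -0.54.
ε < 0: complements.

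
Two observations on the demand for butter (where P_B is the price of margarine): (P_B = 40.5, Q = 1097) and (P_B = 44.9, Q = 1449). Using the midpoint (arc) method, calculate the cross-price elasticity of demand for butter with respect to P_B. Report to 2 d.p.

ΔQ_A = 1449 − 1097 = 352; ΔP_B = 44.9 − 40.5 = 4.4.
Midpoints: Q̄_A = 1273.0, P̄_B = 42.70.
ε = (ΔQ_A/Q̄_A)/(ΔP_B/P̄_B) = (352/1273.0)/(4.4/42.70) ≈ 2.68.

2.68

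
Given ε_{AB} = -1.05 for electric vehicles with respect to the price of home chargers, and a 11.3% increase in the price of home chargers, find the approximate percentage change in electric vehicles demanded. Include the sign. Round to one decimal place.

-11.9%

%ΔQ ≈ ε × %ΔP of home chargers = -1.05 × (11.3%) = -11.9%.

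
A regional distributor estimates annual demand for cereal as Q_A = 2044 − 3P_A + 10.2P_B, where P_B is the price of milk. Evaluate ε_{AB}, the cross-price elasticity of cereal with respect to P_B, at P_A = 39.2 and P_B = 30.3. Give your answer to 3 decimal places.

0.138

At P_A = 39.2 and P_B = 30.3: Q_A = 2235.46.
∂Q_A/∂P_B = 10.2.
ε = (∂Q_A/∂P_B)(P_B/Q_A) = 10.2 × (30.3/2235.46) ≈ 0.138.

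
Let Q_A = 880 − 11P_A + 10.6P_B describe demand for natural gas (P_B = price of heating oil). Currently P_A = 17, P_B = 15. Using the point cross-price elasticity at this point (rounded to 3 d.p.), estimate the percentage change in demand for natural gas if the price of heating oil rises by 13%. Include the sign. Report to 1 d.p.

2.4%

At P_A = 17, P_B = 15: Q_A = 852.
∂Q_A/∂P_B = 10.6.
ε = (∂Q_A/∂P_B)(P_B/Q_A) = 10.6000 × 15/852 ≈ 0.187.
%ΔQ_A ≈ ε × %ΔP_B = 0.187 × (13%) = 2.4%.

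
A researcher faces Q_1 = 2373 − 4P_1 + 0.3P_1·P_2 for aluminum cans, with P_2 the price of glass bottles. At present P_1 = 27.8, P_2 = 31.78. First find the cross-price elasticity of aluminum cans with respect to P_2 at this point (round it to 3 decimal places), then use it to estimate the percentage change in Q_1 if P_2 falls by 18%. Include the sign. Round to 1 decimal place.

At P_1 = 27.8, P_2 = 31.78: Q_1 = 2526.845.
∂Q_1/∂P_2 = 0.3P_1 = 8.3400.
ε = (∂Q_1/∂P_2)(P_2/Q_1) = 8.3400 × 31.78/2526.845 ≈ 0.105.
%ΔQ_1 ≈ ε × %ΔP_2 = 0.105 × (-18%) = -1.9%.

-1.9%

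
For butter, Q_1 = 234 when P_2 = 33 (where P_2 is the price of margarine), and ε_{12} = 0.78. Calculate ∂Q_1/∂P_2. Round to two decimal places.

5.53

ε = (∂Q_1/∂P_2)·(P_2/Q_1) ⇒ ∂Q_1/∂P_2 = ε·Q_1/P_2 = 0.78 × 234/33 ≈ 5.53.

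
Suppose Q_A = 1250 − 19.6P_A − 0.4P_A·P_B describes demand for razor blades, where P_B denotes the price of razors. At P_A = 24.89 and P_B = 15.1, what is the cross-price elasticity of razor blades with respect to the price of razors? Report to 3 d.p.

At P_A = 24.89 and P_B = 15.1: Q_A = 611.820.
∂Q_A/∂P_B = -0.4P_A = -0.4(24.89) = -9.9560.
ε = (∂Q_A/∂P_B)(P_B/Q_A) = -9.9560 × (15.1/611.820) ≈ -0.246.
ε < 0: complements.

-0.246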